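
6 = 6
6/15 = 2/5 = 0.40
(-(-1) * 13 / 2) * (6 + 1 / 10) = 793 / 20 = 39.65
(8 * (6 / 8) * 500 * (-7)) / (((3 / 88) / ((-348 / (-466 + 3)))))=-214368000 / 463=-462997.84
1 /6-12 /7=-65 /42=-1.55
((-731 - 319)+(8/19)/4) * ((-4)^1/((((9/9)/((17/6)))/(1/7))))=678232/399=1699.83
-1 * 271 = -271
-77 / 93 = -0.83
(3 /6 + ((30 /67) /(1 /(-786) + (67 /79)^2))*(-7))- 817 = -55345454909 /67423306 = -820.87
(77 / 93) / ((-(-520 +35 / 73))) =5621 / 3527025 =0.00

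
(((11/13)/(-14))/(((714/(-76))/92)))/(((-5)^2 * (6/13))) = 9614/187425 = 0.05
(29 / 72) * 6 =29 / 12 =2.42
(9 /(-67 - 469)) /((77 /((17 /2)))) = -153 /82544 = -0.00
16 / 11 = 1.45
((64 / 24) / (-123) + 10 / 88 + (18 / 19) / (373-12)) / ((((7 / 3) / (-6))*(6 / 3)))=-10532735 / 86615452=-0.12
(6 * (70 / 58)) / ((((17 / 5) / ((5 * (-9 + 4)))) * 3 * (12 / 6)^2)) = -4375 / 986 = -4.44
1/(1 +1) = 1/2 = 0.50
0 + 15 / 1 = 15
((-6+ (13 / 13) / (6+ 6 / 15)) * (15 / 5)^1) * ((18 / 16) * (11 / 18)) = -6171 / 512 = -12.05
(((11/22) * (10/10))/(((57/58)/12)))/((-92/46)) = -3.05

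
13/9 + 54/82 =776/369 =2.10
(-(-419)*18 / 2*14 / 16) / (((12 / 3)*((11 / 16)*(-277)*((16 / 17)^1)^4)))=-2204703837 / 399376384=-5.52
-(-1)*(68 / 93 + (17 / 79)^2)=451265 / 580413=0.78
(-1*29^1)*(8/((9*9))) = -232/81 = -2.86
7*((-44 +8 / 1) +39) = 21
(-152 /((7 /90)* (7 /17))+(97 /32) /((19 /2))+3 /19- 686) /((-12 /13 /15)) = 5259136415 /59584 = 88264.24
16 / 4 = 4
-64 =-64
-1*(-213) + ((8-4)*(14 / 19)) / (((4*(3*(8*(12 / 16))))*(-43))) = 1566182 / 7353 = 213.00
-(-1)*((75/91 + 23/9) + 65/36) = 16987/3276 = 5.19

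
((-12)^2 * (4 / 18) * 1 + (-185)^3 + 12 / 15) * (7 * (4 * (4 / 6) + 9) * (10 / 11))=-15512400890 / 33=-470072754.24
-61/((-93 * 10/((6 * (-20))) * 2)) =-122/31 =-3.94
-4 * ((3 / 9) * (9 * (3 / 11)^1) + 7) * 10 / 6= -1720 / 33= -52.12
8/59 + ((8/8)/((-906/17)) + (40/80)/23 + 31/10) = 19908161/6147210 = 3.24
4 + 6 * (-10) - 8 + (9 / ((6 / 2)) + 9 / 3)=-58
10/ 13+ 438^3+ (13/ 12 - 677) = 13108211509/ 156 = 84026996.85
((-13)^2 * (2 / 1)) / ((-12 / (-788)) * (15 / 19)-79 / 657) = -415596519 / 133066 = -3123.24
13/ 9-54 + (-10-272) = -3011/ 9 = -334.56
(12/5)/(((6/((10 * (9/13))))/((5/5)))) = 36/13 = 2.77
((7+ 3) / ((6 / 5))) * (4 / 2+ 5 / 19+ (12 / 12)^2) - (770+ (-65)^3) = 15611285 / 57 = 273882.19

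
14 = 14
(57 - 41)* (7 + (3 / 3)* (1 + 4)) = 192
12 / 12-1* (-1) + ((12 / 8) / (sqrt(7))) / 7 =3* sqrt(7) / 98 + 2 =2.08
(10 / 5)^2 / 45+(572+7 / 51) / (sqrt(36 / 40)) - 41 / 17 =-1777 / 765+29179 * sqrt(10) / 153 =600.76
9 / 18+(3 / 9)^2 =11 / 18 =0.61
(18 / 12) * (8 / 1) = 12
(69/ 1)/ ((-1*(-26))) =69/ 26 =2.65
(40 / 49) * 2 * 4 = 320 / 49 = 6.53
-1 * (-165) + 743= 908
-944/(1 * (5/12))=-11328/5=-2265.60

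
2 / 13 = 0.15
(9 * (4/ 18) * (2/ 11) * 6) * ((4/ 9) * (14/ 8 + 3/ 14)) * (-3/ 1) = -40/ 7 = -5.71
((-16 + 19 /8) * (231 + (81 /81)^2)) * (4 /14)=-6322 /7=-903.14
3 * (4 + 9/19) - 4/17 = 4259/323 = 13.19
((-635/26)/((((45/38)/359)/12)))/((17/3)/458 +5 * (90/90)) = -17725.72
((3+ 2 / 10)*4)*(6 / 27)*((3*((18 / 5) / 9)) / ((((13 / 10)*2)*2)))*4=512 / 195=2.63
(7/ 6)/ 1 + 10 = 67/ 6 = 11.17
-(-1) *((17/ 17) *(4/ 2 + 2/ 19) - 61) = -1119/ 19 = -58.89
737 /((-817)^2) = 737 /667489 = 0.00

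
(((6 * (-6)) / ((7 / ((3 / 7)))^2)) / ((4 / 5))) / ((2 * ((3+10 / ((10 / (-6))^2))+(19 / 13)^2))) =-342225 / 35448364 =-0.01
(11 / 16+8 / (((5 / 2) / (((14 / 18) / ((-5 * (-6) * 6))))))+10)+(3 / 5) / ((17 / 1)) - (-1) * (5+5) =11421731 / 550800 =20.74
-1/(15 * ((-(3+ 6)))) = 1/135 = 0.01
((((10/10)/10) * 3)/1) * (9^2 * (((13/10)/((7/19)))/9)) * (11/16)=73359/11200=6.55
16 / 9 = 1.78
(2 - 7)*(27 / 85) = -27 / 17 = -1.59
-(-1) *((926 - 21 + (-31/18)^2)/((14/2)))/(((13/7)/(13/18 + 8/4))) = 14414869/75816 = 190.13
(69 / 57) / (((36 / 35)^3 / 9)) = 986125 / 98496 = 10.01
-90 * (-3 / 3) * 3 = 270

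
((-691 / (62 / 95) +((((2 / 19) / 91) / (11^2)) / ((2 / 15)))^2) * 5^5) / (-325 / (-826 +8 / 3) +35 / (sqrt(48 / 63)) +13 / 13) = 1903479756481382937500 / 662377596246907541 - 89786780966102968750 * sqrt(21) / 4980282678548177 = -79743.03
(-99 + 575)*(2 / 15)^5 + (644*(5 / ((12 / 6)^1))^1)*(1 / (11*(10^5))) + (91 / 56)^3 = 18443861929 / 4276800000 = 4.31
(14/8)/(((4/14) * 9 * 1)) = 0.68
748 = 748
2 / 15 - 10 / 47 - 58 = -40946 / 705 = -58.08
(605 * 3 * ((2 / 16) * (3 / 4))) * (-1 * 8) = -5445 / 4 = -1361.25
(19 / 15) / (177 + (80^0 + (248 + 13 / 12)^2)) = 912 / 44798765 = 0.00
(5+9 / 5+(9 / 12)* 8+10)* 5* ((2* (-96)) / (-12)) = 1824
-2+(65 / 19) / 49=-1797 / 931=-1.93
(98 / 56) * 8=14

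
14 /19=0.74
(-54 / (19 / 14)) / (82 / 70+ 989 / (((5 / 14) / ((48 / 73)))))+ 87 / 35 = 7627521297 / 3095740585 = 2.46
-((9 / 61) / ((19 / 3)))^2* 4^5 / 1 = -746496 / 1343281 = -0.56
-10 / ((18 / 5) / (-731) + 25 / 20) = -146200 / 18203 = -8.03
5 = 5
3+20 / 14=31 / 7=4.43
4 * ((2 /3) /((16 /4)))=2 /3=0.67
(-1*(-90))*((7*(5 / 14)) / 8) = 225 / 8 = 28.12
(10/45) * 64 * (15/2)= 106.67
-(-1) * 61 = 61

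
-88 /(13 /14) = -1232 /13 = -94.77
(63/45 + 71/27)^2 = 295936/18225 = 16.24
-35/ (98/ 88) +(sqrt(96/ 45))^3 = -220/ 7 +128 * sqrt(30)/ 225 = -28.31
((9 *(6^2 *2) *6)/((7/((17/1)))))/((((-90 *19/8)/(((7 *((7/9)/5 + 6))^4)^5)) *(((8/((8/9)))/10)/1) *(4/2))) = -87717659842047421179989648907263979964422541085699814105231186728384/7343153753982596308994293212890625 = -11945502270665830458439330000000000.00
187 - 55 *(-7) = 572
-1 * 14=-14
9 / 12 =3 / 4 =0.75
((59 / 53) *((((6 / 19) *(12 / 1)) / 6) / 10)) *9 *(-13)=-41418 / 5035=-8.23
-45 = -45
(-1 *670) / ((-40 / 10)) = 335 / 2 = 167.50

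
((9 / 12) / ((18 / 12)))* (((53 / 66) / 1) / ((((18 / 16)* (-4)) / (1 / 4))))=-53 / 2376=-0.02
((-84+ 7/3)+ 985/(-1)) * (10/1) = -32000/3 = -10666.67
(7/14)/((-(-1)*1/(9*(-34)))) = -153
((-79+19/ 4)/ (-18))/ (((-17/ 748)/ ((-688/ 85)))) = 124872/ 85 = 1469.08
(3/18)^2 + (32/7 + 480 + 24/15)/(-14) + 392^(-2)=-239937667/6914880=-34.70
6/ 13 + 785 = 10211/ 13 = 785.46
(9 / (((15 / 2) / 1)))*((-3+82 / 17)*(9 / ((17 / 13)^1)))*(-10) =-43524 / 289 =-150.60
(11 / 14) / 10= 11 / 140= 0.08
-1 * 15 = -15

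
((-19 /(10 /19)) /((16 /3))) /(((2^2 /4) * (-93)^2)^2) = -361 /3989610720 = -0.00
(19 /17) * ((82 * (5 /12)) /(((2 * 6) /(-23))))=-89585 /1224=-73.19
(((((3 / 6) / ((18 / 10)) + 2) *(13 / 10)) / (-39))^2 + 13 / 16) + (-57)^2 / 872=18054263 / 3973050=4.54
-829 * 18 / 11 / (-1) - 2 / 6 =44755 / 33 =1356.21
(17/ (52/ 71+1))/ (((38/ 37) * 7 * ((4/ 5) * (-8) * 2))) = -223295/ 2093952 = -0.11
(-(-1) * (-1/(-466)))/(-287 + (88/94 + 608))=47/7051046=0.00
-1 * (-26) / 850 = 13 / 425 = 0.03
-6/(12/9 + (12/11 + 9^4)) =-0.00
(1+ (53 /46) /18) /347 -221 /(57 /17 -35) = 539960095 /77288004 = 6.99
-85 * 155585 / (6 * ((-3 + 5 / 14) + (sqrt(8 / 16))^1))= 648011525 * sqrt(2) / 3813 + 3425203775 / 3813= 1138638.99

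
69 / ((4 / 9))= 621 / 4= 155.25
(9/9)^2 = 1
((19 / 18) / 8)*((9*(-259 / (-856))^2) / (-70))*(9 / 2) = -1638693 / 234475520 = -0.01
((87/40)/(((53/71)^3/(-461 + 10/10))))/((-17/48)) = 17188317864/2530909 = 6791.36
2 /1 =2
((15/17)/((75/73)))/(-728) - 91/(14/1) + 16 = 587787/61880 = 9.50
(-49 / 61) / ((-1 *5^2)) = 49 / 1525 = 0.03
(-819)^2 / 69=223587 / 23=9721.17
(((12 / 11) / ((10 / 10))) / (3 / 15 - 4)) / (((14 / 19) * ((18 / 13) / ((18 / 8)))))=-195 / 308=-0.63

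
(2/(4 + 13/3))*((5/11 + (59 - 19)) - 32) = 558/275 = 2.03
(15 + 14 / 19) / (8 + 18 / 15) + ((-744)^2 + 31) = 553568.71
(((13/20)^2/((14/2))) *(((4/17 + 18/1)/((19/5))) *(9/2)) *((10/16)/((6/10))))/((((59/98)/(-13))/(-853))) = 30500017275/1219648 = 25007.23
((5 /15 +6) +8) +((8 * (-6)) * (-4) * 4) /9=299 /3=99.67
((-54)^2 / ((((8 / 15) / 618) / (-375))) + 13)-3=-1267093115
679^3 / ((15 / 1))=313046839 / 15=20869789.27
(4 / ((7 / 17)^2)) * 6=6936 / 49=141.55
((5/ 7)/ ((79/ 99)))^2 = 0.80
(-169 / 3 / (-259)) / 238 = 169 / 184926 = 0.00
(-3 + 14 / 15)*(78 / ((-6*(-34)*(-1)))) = 403 / 510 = 0.79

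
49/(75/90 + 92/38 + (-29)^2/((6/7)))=133/2672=0.05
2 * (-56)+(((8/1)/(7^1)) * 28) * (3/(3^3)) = -976/9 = -108.44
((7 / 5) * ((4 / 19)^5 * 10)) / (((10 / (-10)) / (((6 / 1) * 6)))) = -516096 / 2476099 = -0.21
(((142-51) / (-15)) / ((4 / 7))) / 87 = -637 / 5220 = -0.12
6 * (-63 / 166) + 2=-23 / 83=-0.28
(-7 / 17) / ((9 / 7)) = -49 / 153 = -0.32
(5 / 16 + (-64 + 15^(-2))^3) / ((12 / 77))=-3677961553270543 / 2187000000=-1681738.25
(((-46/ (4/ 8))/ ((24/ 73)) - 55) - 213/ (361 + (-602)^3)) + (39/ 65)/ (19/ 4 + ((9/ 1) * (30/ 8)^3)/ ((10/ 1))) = -14645198092622687/ 43740271155030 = -334.82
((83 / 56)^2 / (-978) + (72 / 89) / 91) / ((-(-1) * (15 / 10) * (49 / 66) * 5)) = 51866749 / 43469471136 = 0.00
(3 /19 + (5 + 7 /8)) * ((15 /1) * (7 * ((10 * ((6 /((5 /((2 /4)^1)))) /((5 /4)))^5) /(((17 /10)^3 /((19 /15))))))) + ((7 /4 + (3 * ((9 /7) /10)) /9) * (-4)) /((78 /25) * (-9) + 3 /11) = 172058419160389 /4109187140625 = 41.87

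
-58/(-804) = 29/402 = 0.07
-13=-13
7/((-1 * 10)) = -0.70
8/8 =1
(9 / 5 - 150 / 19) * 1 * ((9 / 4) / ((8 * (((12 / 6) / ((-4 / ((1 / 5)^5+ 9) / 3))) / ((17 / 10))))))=3691125 / 17100608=0.22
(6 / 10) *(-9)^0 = 3 / 5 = 0.60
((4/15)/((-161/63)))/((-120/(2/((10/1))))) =1/5750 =0.00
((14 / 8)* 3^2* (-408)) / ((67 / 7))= -44982 / 67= -671.37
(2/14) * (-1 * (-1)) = 1/7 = 0.14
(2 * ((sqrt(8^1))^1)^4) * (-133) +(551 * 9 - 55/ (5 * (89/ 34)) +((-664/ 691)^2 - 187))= -520797990018/ 42495809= -12255.28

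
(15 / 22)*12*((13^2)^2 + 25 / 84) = 35987235 / 154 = 233683.34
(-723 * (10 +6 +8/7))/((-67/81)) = 7027560/469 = 14984.14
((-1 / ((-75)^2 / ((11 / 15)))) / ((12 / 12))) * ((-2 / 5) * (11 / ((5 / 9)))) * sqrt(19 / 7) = 242 * sqrt(133) / 1640625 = 0.00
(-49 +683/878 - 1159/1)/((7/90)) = -47697345/3073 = -15521.43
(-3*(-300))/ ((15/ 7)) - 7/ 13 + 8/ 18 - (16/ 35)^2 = 60153073/ 143325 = 419.70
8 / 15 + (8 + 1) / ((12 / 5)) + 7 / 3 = 397 / 60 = 6.62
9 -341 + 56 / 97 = -32148 / 97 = -331.42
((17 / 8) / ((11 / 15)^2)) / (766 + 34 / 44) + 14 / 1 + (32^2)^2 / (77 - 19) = 129815628903 / 7174948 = 18092.90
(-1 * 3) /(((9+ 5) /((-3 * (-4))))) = -18 /7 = -2.57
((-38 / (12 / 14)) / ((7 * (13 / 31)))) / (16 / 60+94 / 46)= -67735 / 10361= -6.54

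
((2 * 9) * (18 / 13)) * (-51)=-16524 / 13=-1271.08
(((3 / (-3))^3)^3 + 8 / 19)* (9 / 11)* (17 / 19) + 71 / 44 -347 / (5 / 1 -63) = 3303945 / 460636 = 7.17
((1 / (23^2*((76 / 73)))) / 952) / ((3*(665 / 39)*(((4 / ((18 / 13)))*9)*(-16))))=-0.00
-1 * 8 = -8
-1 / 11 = -0.09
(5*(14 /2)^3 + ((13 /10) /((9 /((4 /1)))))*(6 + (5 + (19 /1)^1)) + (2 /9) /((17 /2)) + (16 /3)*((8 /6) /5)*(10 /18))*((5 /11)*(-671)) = -727896835 /1377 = -528610.63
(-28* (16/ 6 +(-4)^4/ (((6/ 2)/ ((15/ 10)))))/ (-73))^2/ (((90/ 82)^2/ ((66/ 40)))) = 556914600704/ 161868375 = 3440.54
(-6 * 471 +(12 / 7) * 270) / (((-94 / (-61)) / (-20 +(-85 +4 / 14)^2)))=-176923381239 / 16121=-10974715.04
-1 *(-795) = 795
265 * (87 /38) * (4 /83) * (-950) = -2305500 /83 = -27777.11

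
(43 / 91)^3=79507 / 753571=0.11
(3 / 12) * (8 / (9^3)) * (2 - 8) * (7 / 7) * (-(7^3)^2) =1936.61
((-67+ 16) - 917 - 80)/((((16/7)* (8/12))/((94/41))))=-129297/82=-1576.79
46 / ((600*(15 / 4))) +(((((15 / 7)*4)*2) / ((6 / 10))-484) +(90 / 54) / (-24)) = -3188343 / 7000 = -455.48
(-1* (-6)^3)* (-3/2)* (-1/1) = 324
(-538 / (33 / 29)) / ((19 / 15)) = -78010 / 209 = -373.25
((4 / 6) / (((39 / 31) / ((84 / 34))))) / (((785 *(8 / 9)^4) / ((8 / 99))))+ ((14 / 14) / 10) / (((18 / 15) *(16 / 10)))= 38324893 / 732800640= 0.05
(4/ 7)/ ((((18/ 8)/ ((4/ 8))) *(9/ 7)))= 8/ 81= 0.10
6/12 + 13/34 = 15/17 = 0.88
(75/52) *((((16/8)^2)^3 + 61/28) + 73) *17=4968675/1456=3412.55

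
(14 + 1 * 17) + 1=32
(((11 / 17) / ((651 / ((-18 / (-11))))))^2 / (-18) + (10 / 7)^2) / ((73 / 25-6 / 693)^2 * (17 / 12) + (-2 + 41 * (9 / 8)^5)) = 1858233503047680000 / 76385533114787898739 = 0.02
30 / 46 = 0.65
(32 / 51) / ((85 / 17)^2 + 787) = 8 / 10353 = 0.00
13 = 13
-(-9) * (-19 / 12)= -57 / 4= -14.25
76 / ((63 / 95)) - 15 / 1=6275 / 63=99.60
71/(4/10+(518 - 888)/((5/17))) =-355/6288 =-0.06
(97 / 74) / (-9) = -97 / 666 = -0.15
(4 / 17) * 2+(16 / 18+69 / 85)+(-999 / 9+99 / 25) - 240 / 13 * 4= -8886599 / 49725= -178.71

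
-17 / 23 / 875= -17 / 20125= -0.00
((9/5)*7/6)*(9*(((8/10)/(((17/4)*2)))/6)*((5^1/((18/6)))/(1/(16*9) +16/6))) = 864/4675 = 0.18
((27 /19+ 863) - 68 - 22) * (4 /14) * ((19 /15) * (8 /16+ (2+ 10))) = 10510 /3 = 3503.33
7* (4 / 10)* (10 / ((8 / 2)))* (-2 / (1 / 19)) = -266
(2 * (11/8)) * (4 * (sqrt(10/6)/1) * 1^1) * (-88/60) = -242 * sqrt(15)/45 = -20.83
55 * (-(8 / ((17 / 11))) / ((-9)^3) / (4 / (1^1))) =1210 / 12393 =0.10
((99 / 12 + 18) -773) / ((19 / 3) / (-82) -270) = 12669 / 4582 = 2.76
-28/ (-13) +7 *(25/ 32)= 7.62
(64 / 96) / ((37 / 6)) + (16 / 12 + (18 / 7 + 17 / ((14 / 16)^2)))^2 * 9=6135.15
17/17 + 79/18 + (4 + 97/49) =11.37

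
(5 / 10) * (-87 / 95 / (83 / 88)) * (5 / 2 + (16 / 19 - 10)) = 484242 / 149815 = 3.23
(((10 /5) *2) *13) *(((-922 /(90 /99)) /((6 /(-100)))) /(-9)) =-97663.70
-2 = -2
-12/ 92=-3/ 23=-0.13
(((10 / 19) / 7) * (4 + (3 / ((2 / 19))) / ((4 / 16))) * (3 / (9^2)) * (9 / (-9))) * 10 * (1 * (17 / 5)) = -11.17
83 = 83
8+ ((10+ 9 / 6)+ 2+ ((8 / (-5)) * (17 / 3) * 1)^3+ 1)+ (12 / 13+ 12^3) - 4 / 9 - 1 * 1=88158769 / 87750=1004.66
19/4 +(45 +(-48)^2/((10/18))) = 83939/20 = 4196.95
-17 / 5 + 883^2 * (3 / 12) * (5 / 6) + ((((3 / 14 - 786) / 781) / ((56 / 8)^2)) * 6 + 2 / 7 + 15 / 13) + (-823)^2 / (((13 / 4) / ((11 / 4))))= 307387693827583 / 417897480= 735557.66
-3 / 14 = -0.21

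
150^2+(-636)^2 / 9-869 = 66575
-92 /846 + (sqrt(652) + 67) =2 *sqrt(163) + 28295 /423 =92.43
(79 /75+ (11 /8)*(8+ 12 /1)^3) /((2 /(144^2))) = 2851473024 /25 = 114058920.96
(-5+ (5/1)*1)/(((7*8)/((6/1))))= 0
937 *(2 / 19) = 1874 / 19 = 98.63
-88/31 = -2.84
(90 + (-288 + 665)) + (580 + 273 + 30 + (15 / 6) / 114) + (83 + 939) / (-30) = 1315.96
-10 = -10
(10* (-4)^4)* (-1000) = -2560000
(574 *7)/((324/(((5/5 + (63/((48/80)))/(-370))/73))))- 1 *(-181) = 158503921/875124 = 181.12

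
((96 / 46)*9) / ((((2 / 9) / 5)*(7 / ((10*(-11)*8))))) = -8553600 / 161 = -53127.95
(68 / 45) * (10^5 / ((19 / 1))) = 1360000 / 171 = 7953.22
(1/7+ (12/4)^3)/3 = 190/21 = 9.05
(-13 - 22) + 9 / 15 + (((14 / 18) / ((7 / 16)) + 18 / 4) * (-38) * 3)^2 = 23046497 / 45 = 512144.38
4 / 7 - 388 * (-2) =5436 / 7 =776.57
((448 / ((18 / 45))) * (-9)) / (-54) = 560 / 3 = 186.67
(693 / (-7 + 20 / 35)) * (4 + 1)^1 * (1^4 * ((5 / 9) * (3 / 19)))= -47.28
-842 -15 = -857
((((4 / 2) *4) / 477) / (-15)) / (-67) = 8 / 479385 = 0.00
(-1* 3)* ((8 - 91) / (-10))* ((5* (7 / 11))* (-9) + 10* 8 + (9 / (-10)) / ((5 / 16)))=-3319917 / 2750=-1207.24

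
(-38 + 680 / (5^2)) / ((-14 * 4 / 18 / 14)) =243 / 5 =48.60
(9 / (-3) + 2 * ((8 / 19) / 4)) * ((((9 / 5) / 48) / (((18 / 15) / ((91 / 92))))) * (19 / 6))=-4823 / 17664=-0.27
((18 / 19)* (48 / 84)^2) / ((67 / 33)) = 9504 / 62377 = 0.15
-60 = -60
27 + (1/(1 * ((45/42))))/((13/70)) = 1249/39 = 32.03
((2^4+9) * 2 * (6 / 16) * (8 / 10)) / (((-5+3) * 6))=-5 / 4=-1.25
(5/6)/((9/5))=25/54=0.46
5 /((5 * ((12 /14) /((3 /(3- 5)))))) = -7 /4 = -1.75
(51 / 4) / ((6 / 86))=731 / 4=182.75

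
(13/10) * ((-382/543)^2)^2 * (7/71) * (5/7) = 138409789544/6172451228871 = 0.02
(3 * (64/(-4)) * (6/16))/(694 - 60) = -9/317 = -0.03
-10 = -10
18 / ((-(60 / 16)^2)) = -1.28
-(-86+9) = 77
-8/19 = -0.42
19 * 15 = 285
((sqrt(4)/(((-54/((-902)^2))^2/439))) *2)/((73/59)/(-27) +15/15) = 1071575312112701/2565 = 417768152870.45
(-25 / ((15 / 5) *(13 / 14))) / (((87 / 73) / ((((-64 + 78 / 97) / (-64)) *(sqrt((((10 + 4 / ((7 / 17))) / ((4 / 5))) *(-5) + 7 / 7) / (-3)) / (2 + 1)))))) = -5593625 *sqrt(71862) / 94786848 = -15.82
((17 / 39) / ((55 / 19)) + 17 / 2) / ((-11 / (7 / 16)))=-259777 / 755040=-0.34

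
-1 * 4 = -4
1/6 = 0.17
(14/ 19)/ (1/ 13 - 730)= -182/ 180291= -0.00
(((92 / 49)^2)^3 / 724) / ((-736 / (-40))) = 8238519040 / 2505272983381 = 0.00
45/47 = 0.96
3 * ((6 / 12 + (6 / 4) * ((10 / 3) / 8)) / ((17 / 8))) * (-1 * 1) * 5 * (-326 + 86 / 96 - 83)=881505 / 272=3240.83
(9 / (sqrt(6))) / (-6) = -sqrt(6) / 4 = -0.61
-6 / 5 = -1.20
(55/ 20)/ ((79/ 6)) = 33/ 158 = 0.21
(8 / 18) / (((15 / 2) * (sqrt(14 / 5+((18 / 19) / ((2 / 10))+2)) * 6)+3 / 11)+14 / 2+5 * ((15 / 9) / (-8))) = -2200352 / 15313283283+278784 * sqrt(86070) / 25522138805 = 0.00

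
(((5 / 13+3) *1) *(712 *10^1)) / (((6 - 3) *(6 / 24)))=1253120 / 39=32131.28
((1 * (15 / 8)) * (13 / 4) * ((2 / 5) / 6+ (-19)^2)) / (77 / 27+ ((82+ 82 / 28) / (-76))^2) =67254144048 / 125341859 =536.57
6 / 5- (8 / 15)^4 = 56654 / 50625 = 1.12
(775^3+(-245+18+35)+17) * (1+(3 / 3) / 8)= 523669725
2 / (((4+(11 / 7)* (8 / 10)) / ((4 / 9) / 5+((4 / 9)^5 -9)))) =-799169 / 236196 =-3.38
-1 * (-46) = 46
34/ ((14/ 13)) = 221/ 7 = 31.57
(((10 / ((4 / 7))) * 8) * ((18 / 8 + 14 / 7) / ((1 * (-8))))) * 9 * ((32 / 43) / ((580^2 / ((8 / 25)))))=-2142 / 4520375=-0.00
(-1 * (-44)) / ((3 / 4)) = 58.67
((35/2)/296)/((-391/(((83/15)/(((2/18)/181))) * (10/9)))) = -525805/347208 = -1.51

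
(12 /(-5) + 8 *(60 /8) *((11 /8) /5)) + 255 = 269.10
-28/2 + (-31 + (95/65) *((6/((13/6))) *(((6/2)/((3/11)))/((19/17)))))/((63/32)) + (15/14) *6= -4691/1521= -3.08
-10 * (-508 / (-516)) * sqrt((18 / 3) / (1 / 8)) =-68.21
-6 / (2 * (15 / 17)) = -3.40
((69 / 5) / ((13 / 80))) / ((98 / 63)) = 4968 / 91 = 54.59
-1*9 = -9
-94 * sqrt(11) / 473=-0.66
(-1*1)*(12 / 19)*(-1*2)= 24 / 19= 1.26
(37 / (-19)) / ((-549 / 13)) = 481 / 10431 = 0.05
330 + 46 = 376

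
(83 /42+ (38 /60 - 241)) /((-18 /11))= 145.68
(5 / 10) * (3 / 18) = 1 / 12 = 0.08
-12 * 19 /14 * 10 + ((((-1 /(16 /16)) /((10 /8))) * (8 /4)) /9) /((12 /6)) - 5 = -52903 /315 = -167.95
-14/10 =-7/5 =-1.40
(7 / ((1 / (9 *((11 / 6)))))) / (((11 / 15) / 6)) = 945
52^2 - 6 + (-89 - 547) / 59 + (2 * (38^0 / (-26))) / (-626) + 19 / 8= 5165550977 / 1920568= 2689.60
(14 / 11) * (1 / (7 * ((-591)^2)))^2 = 2 / 9393785705997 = 0.00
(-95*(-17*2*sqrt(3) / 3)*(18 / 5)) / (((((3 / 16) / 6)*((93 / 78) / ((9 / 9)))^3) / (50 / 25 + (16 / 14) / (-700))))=5336606785536*sqrt(3) / 36493975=253282.20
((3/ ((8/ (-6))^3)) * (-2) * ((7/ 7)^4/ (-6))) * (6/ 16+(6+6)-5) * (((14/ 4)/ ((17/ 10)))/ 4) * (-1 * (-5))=-278775/ 34816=-8.01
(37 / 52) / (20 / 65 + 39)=37 / 2044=0.02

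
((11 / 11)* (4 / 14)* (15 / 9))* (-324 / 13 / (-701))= 1080 / 63791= 0.02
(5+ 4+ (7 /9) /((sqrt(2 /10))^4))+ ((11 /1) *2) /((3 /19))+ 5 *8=1870 /9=207.78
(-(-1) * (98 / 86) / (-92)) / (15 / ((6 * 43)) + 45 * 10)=-0.00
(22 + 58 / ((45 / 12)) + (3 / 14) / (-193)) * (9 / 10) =4555437 / 135100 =33.72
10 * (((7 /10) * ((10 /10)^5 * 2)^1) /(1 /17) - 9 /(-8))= 997 /4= 249.25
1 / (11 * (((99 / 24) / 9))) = 24 / 121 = 0.20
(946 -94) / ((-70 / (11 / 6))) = -781 / 35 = -22.31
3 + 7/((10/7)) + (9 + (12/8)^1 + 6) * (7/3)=232/5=46.40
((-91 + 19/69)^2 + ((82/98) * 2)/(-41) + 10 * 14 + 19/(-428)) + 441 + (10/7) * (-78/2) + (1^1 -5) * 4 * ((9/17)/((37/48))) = 549233485815541/62804198268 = 8745.17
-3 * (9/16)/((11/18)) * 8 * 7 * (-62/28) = 7533/22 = 342.41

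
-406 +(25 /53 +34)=-371.53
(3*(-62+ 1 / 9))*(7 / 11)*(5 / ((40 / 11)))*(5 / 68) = -11.95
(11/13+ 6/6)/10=12/65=0.18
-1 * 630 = -630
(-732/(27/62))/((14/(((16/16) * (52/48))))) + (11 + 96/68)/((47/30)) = -18445447/151011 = -122.15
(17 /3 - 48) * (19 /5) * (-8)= 19304 /15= 1286.93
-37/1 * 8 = -296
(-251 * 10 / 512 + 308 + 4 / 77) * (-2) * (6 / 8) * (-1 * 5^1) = 89635275 / 39424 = 2273.62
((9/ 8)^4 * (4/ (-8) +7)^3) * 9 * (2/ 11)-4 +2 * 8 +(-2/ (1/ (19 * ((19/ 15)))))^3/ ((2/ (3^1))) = -33766807420751/ 202752000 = -166542.41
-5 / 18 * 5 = -25 / 18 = -1.39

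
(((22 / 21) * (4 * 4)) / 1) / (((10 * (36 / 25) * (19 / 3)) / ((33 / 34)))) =1210 / 6783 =0.18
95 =95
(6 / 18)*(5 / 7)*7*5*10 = 250 / 3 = 83.33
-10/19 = -0.53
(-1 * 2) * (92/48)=-23/6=-3.83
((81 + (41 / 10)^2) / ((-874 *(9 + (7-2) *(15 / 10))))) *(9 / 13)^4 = -21391047 / 13729272700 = -0.00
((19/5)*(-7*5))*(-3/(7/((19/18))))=361/6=60.17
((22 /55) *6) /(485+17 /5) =2 /407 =0.00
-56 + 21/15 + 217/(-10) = -763/10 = -76.30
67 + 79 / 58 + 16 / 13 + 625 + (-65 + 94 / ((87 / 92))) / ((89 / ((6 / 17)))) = 694.73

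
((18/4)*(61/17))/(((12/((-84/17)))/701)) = -2693943/578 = -4660.80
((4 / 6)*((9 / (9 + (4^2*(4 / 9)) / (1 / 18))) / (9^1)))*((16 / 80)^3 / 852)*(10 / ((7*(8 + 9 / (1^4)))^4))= 1 / 438883526152575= 0.00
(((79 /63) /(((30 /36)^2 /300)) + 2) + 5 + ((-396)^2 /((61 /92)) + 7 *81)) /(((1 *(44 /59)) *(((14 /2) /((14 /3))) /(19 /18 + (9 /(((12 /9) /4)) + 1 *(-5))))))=112926950195 /23058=4897517.14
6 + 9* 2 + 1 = 25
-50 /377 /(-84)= 0.00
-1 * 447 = -447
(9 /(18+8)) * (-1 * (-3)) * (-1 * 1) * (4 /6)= -9 /13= -0.69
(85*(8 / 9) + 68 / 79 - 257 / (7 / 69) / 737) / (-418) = -267690625 / 1533244482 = -0.17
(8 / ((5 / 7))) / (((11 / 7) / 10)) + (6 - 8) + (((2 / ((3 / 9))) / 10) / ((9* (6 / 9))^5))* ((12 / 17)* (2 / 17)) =118917731 / 1716660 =69.27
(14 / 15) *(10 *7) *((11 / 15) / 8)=539 / 90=5.99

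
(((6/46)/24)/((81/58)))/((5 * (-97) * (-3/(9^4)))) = 783/44620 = 0.02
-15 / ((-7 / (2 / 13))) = 30 / 91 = 0.33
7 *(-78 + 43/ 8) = -4067/ 8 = -508.38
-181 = -181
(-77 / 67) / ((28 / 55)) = -605 / 268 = -2.26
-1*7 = -7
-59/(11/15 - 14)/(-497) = -885/98903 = -0.01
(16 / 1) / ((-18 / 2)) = -16 / 9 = -1.78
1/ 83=0.01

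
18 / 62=9 / 31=0.29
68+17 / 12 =69.42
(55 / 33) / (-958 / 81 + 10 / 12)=-270 / 1781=-0.15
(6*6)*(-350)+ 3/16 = -201597/16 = -12599.81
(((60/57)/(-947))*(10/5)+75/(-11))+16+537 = 108101504/197923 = 546.18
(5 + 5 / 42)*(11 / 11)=215 / 42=5.12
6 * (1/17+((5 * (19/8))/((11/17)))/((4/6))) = 247623/1496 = 165.52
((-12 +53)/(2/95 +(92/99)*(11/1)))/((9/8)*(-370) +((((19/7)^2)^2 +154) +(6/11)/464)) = -3703350420/192421061717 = -0.02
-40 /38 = -20 /19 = -1.05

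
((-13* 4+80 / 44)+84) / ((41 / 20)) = 7440 / 451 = 16.50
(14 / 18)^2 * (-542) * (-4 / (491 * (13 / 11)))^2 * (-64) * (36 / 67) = 13162569728 / 24567841467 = 0.54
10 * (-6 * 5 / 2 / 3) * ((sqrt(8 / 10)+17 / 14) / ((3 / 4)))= -1700 / 21 - 80 * sqrt(5) / 3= -140.58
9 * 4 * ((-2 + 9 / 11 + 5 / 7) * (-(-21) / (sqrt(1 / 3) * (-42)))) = 648 * sqrt(3) / 77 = 14.58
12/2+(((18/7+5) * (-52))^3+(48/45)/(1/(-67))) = -61030086.50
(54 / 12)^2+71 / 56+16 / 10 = 6473 / 280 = 23.12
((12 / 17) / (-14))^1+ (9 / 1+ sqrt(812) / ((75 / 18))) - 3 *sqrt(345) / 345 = -sqrt(345) / 115+ 12 *sqrt(203) / 25+ 1065 / 119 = 15.63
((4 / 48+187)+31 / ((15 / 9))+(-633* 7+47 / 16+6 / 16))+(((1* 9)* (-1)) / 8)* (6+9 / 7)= -4230.20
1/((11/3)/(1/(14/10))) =15/77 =0.19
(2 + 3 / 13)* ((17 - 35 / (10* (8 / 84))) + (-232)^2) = 6241293 / 52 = 120024.87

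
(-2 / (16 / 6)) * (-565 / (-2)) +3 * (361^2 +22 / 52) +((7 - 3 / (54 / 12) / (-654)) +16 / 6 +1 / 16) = 79734229963 / 204048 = 390762.12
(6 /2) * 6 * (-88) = -1584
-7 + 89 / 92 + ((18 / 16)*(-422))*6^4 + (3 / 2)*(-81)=-56617125 / 92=-615403.53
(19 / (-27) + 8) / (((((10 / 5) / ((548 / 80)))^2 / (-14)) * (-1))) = 25882451 / 21600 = 1198.26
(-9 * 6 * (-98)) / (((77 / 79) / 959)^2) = 619890745068 / 121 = 5123064008.83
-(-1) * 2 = 2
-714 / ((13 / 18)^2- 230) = 231336 / 74351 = 3.11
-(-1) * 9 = 9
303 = 303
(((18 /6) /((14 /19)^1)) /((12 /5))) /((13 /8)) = 95 /91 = 1.04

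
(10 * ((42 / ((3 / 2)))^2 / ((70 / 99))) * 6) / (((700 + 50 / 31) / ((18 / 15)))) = 2062368 / 18125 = 113.79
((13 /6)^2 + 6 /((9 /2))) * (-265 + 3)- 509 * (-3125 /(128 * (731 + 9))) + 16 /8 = -1560.48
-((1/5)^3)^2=-1/15625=-0.00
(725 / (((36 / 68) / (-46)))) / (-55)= 113390 / 99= 1145.35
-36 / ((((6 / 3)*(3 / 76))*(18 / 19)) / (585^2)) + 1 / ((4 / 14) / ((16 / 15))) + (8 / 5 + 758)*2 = -2470841656 / 15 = -164722777.07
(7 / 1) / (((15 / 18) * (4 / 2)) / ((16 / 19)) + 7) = 336 / 431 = 0.78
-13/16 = -0.81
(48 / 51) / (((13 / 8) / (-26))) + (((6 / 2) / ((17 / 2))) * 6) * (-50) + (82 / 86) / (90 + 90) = -15912743 / 131580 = -120.94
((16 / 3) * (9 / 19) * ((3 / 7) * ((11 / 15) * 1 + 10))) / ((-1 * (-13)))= 1104 / 1235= 0.89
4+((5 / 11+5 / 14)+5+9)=2897 / 154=18.81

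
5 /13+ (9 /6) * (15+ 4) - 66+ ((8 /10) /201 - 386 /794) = -390022327 /10373610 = -37.60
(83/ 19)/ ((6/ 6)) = 83/ 19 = 4.37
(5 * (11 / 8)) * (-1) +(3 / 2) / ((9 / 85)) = 175 / 24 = 7.29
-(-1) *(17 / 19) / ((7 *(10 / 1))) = 17 / 1330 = 0.01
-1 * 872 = -872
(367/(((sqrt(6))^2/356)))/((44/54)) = 293967/11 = 26724.27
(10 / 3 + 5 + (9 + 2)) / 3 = 6.44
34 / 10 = 17 / 5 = 3.40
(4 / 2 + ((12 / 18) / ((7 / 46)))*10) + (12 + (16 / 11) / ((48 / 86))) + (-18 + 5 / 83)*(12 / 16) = 46.96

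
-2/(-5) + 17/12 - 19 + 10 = -431/60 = -7.18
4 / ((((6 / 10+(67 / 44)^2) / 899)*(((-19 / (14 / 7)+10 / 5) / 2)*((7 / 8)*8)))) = -27847424 / 593313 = -46.94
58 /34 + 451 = 7696 /17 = 452.71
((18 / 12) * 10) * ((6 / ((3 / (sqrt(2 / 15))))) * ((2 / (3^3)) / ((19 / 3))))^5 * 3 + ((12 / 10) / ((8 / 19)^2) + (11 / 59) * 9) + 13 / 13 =4096 * sqrt(30) / 10965837738825 + 89177 / 9440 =9.45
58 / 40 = 29 / 20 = 1.45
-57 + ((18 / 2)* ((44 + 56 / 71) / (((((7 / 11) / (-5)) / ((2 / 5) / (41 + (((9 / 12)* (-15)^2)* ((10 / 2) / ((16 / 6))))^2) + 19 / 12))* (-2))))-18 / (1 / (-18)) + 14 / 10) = 128622200492887 / 46337392430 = 2775.78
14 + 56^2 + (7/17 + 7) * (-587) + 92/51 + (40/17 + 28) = -59596/51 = -1168.55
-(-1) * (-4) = -4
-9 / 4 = -2.25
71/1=71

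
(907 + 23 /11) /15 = 60.61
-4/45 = -0.09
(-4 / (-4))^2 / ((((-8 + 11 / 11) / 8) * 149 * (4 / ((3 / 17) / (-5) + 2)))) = -0.00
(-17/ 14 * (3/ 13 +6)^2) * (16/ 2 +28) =-2007666/ 1183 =-1697.10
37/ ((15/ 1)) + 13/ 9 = 176/ 45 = 3.91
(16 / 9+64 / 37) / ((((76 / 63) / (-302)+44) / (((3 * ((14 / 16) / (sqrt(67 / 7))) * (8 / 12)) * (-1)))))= -1080254 * sqrt(469) / 518772893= -0.05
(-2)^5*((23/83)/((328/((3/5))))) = -276/17015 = -0.02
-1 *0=0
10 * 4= 40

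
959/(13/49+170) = 46991/8343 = 5.63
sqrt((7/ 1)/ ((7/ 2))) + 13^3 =sqrt(2) + 2197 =2198.41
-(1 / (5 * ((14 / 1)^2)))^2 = -1 / 960400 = -0.00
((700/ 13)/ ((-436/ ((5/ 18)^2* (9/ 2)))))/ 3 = -0.01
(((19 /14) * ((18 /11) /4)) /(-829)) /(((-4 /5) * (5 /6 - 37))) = -2565 /110814088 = -0.00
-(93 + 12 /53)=-4941 /53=-93.23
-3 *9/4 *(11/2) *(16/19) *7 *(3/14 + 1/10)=-6534/95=-68.78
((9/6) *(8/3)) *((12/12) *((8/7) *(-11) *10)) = -3520/7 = -502.86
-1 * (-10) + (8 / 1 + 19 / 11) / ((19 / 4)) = 2518 / 209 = 12.05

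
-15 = -15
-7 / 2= -3.50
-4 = -4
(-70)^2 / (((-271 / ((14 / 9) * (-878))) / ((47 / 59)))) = 2830847600 / 143901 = 19672.19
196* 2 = 392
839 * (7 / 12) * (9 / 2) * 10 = 88095 / 4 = 22023.75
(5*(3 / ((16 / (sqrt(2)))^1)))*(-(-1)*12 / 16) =45*sqrt(2) / 64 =0.99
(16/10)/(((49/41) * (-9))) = -328/2205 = -0.15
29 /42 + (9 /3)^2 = 407 /42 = 9.69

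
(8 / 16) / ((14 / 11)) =11 / 28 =0.39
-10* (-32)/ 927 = 320/ 927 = 0.35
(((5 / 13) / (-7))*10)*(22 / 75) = -44 / 273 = -0.16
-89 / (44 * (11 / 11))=-89 / 44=-2.02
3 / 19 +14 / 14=1.16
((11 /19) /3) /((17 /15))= 55 /323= 0.17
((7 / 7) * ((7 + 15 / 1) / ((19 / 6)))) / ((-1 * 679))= -132 / 12901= -0.01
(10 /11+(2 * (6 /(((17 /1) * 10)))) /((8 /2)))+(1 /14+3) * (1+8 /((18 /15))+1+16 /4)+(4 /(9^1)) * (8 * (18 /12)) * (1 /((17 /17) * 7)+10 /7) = 631101 /13090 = 48.21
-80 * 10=-800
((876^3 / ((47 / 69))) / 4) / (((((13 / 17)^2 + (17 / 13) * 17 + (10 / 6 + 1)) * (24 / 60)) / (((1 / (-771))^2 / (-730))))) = -24866147826 / 445793432315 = -0.06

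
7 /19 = 0.37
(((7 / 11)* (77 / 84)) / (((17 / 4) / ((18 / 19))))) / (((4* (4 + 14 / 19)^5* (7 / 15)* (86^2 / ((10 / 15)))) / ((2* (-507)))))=-22024249 / 8249276520000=-0.00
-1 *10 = -10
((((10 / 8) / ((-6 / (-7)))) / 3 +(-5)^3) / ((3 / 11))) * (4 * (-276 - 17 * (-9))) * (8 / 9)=16172860 / 81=199664.94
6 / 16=3 / 8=0.38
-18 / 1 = -18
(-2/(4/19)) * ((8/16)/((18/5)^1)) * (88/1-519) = 40945/72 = 568.68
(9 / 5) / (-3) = -3 / 5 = -0.60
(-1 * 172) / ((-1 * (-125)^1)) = -172 / 125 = -1.38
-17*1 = -17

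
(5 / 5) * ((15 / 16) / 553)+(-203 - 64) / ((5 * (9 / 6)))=-1574869 / 44240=-35.60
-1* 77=-77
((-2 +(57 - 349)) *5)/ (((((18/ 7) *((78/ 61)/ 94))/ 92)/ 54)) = -2714131560/ 13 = -208779350.77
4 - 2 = 2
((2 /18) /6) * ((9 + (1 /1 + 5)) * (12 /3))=10 /9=1.11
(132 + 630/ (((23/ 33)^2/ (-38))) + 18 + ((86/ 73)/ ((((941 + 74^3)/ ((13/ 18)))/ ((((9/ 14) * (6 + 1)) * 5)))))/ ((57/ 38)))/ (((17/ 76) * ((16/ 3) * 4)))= -516784471824913/ 50191596176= -10296.24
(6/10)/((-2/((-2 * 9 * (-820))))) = -4428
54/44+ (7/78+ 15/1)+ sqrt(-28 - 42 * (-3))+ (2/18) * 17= 7 * sqrt(2)+ 23431/1287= 28.11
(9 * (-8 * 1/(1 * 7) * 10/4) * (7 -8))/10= 18/7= 2.57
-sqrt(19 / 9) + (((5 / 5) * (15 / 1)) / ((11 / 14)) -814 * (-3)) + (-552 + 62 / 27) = 567682 / 297 -sqrt(19) / 3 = 1909.93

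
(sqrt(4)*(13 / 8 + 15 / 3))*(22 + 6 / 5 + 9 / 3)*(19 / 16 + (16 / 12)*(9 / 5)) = 1992641 / 1600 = 1245.40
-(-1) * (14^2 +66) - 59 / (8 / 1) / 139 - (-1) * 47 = 343549 / 1112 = 308.95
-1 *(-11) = 11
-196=-196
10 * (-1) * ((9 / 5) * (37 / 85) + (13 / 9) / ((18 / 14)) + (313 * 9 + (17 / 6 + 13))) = -195171871 / 6885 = -28347.40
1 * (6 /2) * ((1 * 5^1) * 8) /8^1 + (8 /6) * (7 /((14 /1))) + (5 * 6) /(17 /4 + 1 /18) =2105 /93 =22.63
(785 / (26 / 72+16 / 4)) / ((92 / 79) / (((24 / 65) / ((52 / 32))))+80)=136512 / 64559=2.11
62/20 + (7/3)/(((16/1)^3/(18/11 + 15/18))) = 12576329/4055040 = 3.10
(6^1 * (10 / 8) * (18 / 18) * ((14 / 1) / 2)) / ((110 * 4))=21 / 176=0.12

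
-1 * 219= -219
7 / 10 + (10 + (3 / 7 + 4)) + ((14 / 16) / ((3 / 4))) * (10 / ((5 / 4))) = 5137 / 210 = 24.46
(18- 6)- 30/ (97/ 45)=-186/ 97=-1.92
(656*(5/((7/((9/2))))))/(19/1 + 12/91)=191880/1741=110.21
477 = 477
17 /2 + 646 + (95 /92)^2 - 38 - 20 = 5057801 /8464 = 597.57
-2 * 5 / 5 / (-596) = 1 / 298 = 0.00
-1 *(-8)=8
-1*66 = -66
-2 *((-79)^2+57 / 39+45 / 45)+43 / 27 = -12485.33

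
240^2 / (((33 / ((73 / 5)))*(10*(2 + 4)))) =4672 / 11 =424.73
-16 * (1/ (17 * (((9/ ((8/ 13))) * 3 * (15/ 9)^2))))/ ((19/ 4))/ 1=-512/ 314925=-0.00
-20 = -20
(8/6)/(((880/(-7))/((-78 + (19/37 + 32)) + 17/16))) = 184093/390720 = 0.47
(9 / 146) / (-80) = -9 / 11680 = -0.00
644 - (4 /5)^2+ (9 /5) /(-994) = 15987451 /24850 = 643.36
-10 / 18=-5 / 9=-0.56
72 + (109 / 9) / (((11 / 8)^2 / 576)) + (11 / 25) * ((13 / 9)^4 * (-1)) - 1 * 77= 73094007784 / 19847025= 3682.87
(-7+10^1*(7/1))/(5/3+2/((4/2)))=189/8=23.62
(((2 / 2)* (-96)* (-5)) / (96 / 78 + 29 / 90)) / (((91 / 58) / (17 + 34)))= 127785600 / 12719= 10046.83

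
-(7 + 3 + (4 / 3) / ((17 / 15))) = -190 / 17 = -11.18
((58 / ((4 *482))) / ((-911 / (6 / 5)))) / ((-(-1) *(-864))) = 29 / 632306880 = 0.00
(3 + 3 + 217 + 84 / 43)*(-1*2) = -19346 / 43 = -449.91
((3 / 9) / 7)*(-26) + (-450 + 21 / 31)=-293315 / 651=-450.56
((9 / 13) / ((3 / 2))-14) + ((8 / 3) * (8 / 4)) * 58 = 11536 / 39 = 295.79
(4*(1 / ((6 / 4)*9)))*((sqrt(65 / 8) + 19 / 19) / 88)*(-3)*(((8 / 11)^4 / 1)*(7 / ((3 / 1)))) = -7168*sqrt(130) / 4348377 - 28672 / 4348377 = -0.03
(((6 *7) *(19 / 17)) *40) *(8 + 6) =446880 / 17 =26287.06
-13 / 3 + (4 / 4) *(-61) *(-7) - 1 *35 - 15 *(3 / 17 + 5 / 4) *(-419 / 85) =1710215 / 3468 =493.14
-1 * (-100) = 100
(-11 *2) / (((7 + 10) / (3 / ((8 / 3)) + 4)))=-451 / 68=-6.63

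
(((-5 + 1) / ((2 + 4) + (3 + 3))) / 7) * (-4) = 4 / 21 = 0.19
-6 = -6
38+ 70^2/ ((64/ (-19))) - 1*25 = -23067/ 16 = -1441.69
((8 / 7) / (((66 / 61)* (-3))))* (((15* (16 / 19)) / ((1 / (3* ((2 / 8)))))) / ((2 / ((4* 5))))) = -48800 / 1463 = -33.36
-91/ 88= -1.03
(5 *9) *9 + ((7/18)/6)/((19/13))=831151/2052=405.04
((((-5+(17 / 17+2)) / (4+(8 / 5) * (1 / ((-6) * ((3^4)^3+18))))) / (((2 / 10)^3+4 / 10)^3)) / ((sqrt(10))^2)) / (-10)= 23066796875 / 313326928736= 0.07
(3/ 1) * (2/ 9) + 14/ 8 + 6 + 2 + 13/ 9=427/ 36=11.86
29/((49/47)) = 1363/49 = 27.82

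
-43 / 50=-0.86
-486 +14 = -472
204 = 204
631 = 631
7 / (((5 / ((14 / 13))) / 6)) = 588 / 65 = 9.05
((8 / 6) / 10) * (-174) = -116 / 5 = -23.20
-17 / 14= -1.21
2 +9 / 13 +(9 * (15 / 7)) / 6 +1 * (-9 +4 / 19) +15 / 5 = 405 / 3458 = 0.12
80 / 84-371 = -370.05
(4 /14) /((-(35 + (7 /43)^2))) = -1849 /226674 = -0.01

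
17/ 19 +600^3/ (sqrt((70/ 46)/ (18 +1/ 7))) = 17/ 19 +43200000 * sqrt(14605)/ 7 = 745824229.24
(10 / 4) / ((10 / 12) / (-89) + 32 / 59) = 78765 / 16793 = 4.69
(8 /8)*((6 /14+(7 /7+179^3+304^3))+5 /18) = 4262555393 /126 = 33829804.71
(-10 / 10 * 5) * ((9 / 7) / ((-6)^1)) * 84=90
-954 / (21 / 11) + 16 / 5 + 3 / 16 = -277943 / 560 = -496.33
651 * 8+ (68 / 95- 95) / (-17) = 8419877 / 1615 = 5213.55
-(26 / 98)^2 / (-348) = 169 / 835548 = 0.00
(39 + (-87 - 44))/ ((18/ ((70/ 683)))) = -0.52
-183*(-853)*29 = 4526871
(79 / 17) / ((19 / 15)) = 1185 / 323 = 3.67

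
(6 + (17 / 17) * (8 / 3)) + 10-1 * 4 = 44 / 3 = 14.67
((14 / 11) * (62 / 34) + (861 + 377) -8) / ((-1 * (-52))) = 57611 / 2431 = 23.70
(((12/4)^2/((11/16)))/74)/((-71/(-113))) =8136/28897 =0.28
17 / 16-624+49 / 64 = -39819 / 64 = -622.17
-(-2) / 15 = 2 / 15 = 0.13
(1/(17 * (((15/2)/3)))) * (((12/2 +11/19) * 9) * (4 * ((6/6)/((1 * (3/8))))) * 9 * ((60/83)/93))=864000/831079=1.04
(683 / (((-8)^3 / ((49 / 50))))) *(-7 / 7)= 33467 / 25600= 1.31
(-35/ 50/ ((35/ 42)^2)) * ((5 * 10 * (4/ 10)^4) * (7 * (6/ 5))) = -169344/ 15625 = -10.84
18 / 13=1.38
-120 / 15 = -8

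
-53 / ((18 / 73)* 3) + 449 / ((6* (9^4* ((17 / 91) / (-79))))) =-25588189 / 334611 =-76.47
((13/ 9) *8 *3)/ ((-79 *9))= -0.05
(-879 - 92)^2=942841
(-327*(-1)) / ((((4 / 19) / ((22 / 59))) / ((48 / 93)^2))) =8747904 / 56699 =154.29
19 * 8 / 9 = 152 / 9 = 16.89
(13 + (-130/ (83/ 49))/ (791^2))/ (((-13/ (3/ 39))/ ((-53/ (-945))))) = -56170301/ 13019974695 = -0.00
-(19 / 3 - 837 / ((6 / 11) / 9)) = 82825 / 6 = 13804.17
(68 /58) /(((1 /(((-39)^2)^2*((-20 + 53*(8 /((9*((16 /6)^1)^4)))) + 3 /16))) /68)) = -6463205868483 /1856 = -3482330748.11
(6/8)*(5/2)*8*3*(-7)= -315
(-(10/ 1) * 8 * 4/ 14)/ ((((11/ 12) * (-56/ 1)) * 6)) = 40/ 539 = 0.07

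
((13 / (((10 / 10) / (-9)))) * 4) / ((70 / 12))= -2808 / 35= -80.23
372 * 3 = 1116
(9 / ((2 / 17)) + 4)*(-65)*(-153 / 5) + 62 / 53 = 16972261 / 106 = 160115.67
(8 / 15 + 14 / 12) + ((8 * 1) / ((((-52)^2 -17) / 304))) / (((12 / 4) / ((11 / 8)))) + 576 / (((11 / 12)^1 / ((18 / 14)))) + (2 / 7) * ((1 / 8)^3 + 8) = 645363767387 / 794492160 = 812.30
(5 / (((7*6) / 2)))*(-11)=-55 / 21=-2.62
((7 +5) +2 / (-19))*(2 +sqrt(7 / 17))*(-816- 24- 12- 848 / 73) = -28495888 / 1387- 14247944*sqrt(119) / 23579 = -27136.72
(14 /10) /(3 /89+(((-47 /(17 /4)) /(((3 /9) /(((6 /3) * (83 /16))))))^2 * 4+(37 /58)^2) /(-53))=-32100939724 /205026096833245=-0.00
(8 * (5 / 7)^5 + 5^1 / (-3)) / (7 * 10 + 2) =-9035 / 3630312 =-0.00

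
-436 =-436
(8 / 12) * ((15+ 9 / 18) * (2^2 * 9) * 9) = 3348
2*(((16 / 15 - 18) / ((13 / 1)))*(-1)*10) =1016 / 39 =26.05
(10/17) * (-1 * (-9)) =90/17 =5.29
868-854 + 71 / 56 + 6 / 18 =2621 / 168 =15.60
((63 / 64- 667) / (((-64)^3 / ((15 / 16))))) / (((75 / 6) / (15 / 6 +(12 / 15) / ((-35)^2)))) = 31337559 / 65766686720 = 0.00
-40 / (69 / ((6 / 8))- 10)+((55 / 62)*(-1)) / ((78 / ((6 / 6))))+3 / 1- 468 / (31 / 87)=-259923683 / 198276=-1310.92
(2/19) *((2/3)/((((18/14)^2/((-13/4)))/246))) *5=-261170/1539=-169.70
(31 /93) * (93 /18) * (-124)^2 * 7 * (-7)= -11678072 /9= -1297563.56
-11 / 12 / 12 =-11 / 144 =-0.08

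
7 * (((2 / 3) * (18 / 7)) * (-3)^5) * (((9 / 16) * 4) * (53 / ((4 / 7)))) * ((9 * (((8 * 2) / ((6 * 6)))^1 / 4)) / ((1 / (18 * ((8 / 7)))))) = -12518388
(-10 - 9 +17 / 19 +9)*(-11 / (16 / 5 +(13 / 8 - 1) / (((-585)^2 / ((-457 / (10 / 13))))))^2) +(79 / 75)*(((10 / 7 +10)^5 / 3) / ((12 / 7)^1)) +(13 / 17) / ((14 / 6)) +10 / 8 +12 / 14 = 6073717347688709378079409 / 152054950771815049476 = 39944.23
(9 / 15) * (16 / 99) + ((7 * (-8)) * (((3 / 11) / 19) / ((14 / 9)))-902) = -2829086 / 3135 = -902.42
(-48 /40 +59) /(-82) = -289 /410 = -0.70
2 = 2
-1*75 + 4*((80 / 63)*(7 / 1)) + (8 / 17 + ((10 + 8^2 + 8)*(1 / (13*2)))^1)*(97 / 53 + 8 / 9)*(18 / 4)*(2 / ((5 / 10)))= 14542031 / 105417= 137.95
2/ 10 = 1/ 5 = 0.20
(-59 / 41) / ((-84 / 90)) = 885 / 574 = 1.54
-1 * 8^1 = -8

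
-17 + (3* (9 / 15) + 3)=-61 / 5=-12.20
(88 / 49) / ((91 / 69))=6072 / 4459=1.36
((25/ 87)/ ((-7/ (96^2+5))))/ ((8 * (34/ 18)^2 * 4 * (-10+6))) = 6224175/ 7509376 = 0.83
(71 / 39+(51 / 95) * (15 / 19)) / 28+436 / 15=4103581 / 140790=29.15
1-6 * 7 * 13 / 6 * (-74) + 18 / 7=6737.57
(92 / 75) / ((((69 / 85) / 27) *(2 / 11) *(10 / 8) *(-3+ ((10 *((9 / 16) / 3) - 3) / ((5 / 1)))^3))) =-225280 / 3779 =-59.61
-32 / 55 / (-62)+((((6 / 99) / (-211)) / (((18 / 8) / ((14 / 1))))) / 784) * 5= 0.01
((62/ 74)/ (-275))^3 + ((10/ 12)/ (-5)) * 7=-7373968944371/ 6320544656250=-1.17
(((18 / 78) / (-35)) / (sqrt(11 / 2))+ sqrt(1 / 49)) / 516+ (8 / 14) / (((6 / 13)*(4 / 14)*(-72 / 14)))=-13691 / 16254-sqrt(22) / 860860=-0.84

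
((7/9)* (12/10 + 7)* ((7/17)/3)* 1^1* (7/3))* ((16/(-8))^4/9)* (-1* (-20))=900032/12393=72.62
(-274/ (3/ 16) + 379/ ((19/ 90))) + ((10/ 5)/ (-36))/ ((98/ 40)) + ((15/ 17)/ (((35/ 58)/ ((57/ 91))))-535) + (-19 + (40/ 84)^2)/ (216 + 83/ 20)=-32015631227/ 159868527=-200.26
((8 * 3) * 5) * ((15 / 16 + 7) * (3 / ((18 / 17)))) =10795 / 4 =2698.75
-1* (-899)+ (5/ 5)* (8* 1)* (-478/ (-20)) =5451/ 5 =1090.20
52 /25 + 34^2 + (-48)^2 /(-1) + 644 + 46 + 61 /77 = -876121 /1925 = -455.13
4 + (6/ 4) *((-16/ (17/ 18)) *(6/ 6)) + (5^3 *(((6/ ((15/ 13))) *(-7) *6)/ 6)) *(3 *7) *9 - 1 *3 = -14619565/ 17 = -859974.41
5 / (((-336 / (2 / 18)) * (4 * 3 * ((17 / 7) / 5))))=-25 / 88128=-0.00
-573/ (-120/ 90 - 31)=17.72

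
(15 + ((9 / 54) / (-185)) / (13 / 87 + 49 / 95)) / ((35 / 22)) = 9589217 / 1017130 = 9.43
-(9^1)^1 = -9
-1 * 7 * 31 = -217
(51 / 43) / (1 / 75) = 88.95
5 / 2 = 2.50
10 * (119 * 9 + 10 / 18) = 96440 / 9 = 10715.56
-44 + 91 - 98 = -51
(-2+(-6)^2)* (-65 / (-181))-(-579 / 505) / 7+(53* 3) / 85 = 154938286 / 10877195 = 14.24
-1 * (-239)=239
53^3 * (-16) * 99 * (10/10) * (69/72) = -225995286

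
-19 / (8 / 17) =-323 / 8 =-40.38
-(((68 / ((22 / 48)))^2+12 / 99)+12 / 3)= -7991768 / 363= -22015.89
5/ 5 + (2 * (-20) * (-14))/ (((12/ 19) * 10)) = 269/ 3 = 89.67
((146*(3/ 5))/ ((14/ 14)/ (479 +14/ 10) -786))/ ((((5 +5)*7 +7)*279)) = -350692/ 67598658435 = -0.00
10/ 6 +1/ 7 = 38/ 21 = 1.81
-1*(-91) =91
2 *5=10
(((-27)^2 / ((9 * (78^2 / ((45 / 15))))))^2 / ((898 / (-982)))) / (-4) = 357939 / 820728896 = 0.00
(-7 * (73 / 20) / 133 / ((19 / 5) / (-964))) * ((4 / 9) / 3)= 70372 / 9747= 7.22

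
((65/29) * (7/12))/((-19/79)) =-35945/6612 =-5.44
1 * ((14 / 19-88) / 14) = -829 / 133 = -6.23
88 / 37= 2.38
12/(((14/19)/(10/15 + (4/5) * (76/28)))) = 11324/245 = 46.22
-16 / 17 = -0.94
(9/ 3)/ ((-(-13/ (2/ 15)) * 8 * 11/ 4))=1/ 715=0.00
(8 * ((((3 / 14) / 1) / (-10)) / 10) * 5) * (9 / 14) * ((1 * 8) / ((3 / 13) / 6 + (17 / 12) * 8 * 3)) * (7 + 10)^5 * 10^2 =-5315944608 / 2891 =-1838790.94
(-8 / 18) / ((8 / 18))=-1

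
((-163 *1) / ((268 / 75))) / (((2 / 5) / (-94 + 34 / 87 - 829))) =1635440125 / 15544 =105213.60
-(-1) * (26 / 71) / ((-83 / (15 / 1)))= -390 / 5893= -0.07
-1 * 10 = -10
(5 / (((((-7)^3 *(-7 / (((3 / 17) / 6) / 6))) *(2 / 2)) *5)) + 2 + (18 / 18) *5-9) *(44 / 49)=-10775677 / 6000099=-1.80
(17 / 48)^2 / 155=0.00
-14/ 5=-2.80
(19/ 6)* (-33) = -209/ 2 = -104.50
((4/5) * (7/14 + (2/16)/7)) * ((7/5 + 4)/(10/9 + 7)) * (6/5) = 21141/63875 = 0.33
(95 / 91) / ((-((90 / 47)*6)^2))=-41971 / 5307120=-0.01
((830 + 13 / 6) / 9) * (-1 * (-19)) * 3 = 94867 / 18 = 5270.39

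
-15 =-15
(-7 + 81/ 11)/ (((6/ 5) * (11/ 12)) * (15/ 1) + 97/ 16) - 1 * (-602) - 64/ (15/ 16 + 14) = 567288530/ 949069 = 597.73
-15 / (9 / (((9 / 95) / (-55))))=3 / 1045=0.00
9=9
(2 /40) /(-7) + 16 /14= 159 /140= 1.14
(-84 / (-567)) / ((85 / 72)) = 32 / 255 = 0.13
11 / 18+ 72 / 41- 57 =-40319 / 738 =-54.63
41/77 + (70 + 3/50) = 271781/3850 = 70.59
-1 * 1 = -1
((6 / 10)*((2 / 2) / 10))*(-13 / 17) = -39 / 850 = -0.05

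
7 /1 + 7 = 14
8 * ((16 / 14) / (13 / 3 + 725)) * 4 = 192 / 3829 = 0.05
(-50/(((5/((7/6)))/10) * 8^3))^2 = 0.05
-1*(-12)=12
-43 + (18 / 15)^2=-1039 / 25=-41.56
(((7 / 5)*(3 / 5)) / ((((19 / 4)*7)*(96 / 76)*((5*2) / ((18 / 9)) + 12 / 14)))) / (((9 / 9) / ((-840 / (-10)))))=294 / 1025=0.29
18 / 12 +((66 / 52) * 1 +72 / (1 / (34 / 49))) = 33588 / 637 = 52.73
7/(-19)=-7/19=-0.37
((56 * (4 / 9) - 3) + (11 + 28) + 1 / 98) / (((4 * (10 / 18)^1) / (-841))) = -45172633 / 1960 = -23047.26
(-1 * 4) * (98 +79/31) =-12468/31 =-402.19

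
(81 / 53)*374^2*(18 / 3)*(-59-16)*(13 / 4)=-16570060650 / 53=-312642653.77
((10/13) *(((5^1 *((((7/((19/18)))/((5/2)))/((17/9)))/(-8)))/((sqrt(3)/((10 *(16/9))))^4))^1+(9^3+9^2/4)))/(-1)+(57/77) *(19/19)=3261046941479/471404934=6917.72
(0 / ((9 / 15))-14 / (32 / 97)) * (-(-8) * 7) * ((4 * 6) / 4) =-14259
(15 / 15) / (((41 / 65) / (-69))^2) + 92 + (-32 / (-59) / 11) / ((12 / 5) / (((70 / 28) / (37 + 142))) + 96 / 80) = 28454590496599 / 2359765947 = 12058.23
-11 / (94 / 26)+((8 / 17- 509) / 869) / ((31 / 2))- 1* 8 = -238495427 / 21524261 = -11.08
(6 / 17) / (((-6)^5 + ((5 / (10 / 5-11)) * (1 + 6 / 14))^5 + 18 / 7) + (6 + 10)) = -2977309629 / 65442078798983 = -0.00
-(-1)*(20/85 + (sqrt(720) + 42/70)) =71/85 + 12*sqrt(5) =27.67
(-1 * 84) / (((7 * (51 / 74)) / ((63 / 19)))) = -18648 / 323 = -57.73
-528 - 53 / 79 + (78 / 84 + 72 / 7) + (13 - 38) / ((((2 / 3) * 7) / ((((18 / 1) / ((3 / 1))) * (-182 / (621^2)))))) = -517.44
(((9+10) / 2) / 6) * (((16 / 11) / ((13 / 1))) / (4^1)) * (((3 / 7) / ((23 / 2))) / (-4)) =-19 / 46046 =-0.00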